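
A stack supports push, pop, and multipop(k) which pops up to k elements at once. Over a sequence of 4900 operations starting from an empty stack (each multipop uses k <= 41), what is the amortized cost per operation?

Each element is pushed exactly once and popped at most once (whether by pop or as part of a multipop). So the total number of individual pops over the whole sequence is at most the number of pushes, which is at most 4900. Total work <= 2 * 4900, hence O(1) amortized per operation.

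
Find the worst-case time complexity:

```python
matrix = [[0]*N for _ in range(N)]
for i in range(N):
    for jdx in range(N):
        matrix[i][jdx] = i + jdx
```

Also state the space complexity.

Time complexity: O(n^2).
Space complexity: O(n^2).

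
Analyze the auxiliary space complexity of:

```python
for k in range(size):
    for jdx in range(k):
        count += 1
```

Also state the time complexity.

Space complexity: O(1).
Only a constant amount of auxiliary storage is used; nothing grows with n.
Time complexity: O(n^2).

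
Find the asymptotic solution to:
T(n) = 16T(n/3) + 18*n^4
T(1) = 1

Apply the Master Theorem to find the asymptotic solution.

a=16, b=3, f(n)=18*n^4. log_3(16) = 2.524 < 4. Case 3: T(n) = O(n^4).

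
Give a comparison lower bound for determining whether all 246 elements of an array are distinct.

In the algebraic decision-tree model, the YES region for element distinctness on 246 elements has 246! connected components (one per ordering). Ben-Or's theorem then gives a lower bound of Omega(log(n!)) = Omega(n log n).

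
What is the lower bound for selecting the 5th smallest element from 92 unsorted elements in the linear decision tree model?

Selecting the 5th smallest of 92 elements requires Omega(n) comparisons. Every element must be compared at least once. The BFPRT algorithm achieves O(n), making this tight.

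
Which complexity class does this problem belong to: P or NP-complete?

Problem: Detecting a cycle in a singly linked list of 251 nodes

This problem is in P: Floyd's tortoise-and-hare runs in O(n) time, O(1) space.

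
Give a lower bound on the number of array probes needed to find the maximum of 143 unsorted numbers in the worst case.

Adversary: any unprobed cell could hold a value larger than everything seen so far. If fewer than 143 cells are probed, the adversary places the max in an unprobed cell. So all 143 cells must be examined; together with 143-1 comparisons this is tight.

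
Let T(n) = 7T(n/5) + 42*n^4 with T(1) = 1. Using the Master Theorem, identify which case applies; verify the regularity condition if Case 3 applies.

a=7, b=5, f(n)=42*n^4.
log_5(7) = 1.209 < 4.
f(n) = Omega(n^(1.209+epsilon)) for some epsilon > 0, so Case 3 is the candidate.
Regularity: a*f(n/b) = 7*42*(n/5)^4 = (7/625)*42*n^4 <= c*f(n) with c = 7/625 < 1. Satisfied.
Case 3: T(n) = Theta(n^4).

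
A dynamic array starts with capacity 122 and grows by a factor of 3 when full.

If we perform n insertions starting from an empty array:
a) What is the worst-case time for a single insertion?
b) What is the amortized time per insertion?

(a) Worst-case single insertion: O(n) -- when the array is full at capacity c, the resize copies all c elements, and c can be Theta(n).
(b) Resizes happen at sizes 122, 366, 1098, ... Total copy cost for n insertions: 122 + 366 + ... = O(n) (geometric series with ratio 1/3). Amortized cost per insertion: O(n)/n = O(1).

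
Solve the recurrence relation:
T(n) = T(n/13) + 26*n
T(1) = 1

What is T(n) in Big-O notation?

Geometric series: 26*n*(1 + 1/13 + 1/13^2 + ...) = O(n). T(n) = O(n).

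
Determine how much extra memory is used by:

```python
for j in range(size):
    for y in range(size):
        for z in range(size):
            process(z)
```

Space complexity: O(1).
Only a constant amount of auxiliary storage is used; nothing grows with n.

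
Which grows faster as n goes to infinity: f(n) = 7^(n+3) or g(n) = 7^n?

f(n) = 7^(n+3) and g(n) = 7^n are Theta of each other: 7^(n+3) = 7^3 * 7^n = Theta(7^n).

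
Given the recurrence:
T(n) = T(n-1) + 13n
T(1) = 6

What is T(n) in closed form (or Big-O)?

Unrolling: T(n) = 6 + 13*(2 + 3 + ... + n) = 6 + 13*(n(n+1)/2 - 1) = O(n^2).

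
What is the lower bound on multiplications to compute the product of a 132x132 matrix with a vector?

A 132x132 matrix-vector product has 132 inner products of length 132. Output depends on all 132^2 = 17424 matrix entries. At least 17424 multiplications needed.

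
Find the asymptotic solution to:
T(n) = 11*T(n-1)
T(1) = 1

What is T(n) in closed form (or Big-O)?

Each step multiplies by 11. T(n) = T(1)*11^(n-1) = 11^(n-1).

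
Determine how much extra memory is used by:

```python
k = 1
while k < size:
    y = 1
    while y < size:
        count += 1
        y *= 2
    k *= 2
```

Space complexity: O(1).
Only a constant amount of auxiliary storage is used; nothing grows with n.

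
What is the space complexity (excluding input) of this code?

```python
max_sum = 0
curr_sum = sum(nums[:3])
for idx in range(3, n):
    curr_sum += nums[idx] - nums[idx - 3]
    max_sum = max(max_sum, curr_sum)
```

Space complexity: O(1).
Only a constant amount of auxiliary storage is used; nothing grows with n.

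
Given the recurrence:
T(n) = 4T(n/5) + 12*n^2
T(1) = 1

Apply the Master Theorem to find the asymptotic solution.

a=4, b=5, f(n)=12*n^2. log_5(4) = 0.8614 < 2. Case 3: T(n) = O(n^2).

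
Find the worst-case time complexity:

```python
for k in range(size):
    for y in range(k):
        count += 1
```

Time complexity: O(n^2).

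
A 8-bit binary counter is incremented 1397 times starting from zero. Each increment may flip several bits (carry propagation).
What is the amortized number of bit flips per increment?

Bit i flips on every 2^i-th increment, so over 1397 increments bit i flips floor(1397/2^i) times. Summing over i: total flips < 2 * 1397. Amortized: < 2 = O(1) per increment.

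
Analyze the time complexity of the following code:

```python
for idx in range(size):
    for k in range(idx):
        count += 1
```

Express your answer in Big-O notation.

Time complexity: O(n^2).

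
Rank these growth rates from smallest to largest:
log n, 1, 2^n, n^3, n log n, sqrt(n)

Ordered by growth rate: 1 < log n < sqrt(n) < n log n < n^3 < 2^n.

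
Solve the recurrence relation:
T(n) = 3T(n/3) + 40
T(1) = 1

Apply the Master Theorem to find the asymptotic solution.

a=3, b=3, f(n)=40. log_3(3) = 1. Case 1 of Master Theorem: T(n) = O(n^1).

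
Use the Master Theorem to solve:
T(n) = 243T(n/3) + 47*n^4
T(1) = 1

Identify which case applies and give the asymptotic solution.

a=243, b=3, f(n)=47*n^4.
log_3(243) = 5 > 4.
Since f(n) = O(n^4) is polynomially smaller than n^5, Case 1 applies.
T(n) = Theta(n^5).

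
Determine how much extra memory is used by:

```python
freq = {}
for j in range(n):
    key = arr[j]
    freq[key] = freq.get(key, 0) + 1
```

Space complexity: O(n).
Auxiliary storage grows linearly with the input size n in the worst case.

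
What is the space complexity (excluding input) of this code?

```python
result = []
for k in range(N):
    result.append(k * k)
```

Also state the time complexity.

Space complexity: O(n).
Auxiliary storage grows linearly with the input size n in the worst case.
Time complexity: O(n).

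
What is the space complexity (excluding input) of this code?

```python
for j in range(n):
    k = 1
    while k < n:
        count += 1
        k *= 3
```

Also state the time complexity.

Space complexity: O(1).
Only a constant amount of auxiliary storage is used; nothing grows with n.
Time complexity: O(n log n).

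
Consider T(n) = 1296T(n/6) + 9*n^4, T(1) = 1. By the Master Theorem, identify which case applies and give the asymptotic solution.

a=1296, b=6, f(n)=9*n^4.
log_6(1296) = 4, so n^(log_b(a)) = n^4.
f(n) = Theta(n^4), so Case 2 applies.
T(n) = Theta(n^4 log n).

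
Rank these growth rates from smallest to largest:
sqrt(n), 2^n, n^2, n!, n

Ordered by growth rate: sqrt(n) < n < n^2 < 2^n < n!.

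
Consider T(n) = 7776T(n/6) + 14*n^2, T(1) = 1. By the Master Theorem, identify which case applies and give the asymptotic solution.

a=7776, b=6, f(n)=14*n^2.
log_6(7776) = 5 > 2.
Since f(n) = O(n^2) is polynomially smaller than n^5, Case 1 applies.
T(n) = Theta(n^5).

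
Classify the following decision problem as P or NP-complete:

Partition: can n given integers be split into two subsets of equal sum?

This problem is NP-complete: Subset Sum reduces to it (one of Karp's 21 NP-complete problems).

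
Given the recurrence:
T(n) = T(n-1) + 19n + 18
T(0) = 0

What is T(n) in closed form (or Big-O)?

Dominant term in sum is 19*sum(i, i=1..n) = 19*n*(n+1)/2 = O(n^2).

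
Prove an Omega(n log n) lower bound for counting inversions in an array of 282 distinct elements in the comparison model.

Decision-tree argument: at any leaf, the comparisons made (with transitivity) must totally order all 282 elements -- otherwise some pair (i,j) is unordered, and an adversary can present two inputs agreeing on every comparison made but with that pair flipped, changing the inversion count by 1, so the leaf's output is wrong on one of them. Hence the tree has >= 282! leaves and height >= log_2(282!) = Omega(n log n). Modified merge sort achieves O(n log n).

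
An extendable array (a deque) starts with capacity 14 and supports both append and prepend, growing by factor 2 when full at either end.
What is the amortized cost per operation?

Growth at either end copies all elements; capacities form a geometric sequence with ratio 2, so total copy cost over n operations is O(n) (two geometric series). Amortized O(1).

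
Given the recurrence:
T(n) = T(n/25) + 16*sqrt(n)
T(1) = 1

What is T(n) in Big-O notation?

Each level contributes sqrt(n/25^k). Geometric series with ratio 1/sqrt(25) < 1 sums to O(sqrt(n)).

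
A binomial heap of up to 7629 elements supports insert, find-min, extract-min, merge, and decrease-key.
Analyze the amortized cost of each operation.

A binomial heap with n <= 7629 elements has at most floor(log_2 7629) + 1 = 13 trees. Using potential Phi = number of trees: Insert adds one tree, but cascading merges reduce count -- amortized O(1). Find-min reads the cached minimum pointer: O(1). Extract-min creates O(log n) new trees: O(log n). Merge combines tree lists: O(log n). Decrease-key sifts the element up its tree of height <= log n: O(log n).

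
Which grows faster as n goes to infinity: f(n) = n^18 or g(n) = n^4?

f(n) = n^18 grows faster: n^18/n^4 = n^14 -> infinity.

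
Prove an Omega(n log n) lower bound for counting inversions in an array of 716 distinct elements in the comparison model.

Decision-tree argument: at any leaf, the comparisons made (with transitivity) must totally order all 716 elements -- otherwise some pair (i,j) is unordered, and an adversary can present two inputs agreeing on every comparison made but with that pair flipped, changing the inversion count by 1, so the leaf's output is wrong on one of them. Hence the tree has >= 716! leaves and height >= log_2(716!) = Omega(n log n). Modified merge sort achieves O(n log n).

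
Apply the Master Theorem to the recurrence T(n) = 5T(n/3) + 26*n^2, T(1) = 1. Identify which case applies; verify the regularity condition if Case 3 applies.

a=5, b=3, f(n)=26*n^2.
log_3(5) = 1.465 < 2.
f(n) = Omega(n^(1.465+epsilon)) for some epsilon > 0, so Case 3 is the candidate.
Regularity: a*f(n/b) = 5*26*(n/3)^2 = (5/9)*26*n^2 <= c*f(n) with c = 5/9 < 1. Satisfied.
Case 3: T(n) = Theta(n^2).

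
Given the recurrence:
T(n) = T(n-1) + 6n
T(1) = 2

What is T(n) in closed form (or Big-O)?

Unrolling: T(n) = 2 + 6*(2 + 3 + ... + n) = 2 + 6*(n(n+1)/2 - 1) = O(n^2).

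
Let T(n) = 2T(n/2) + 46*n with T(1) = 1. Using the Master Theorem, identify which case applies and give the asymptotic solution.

a=2, b=2, f(n)=46*n.
log_2(2) = 1, so n^(log_b(a)) = n.
f(n) = Theta(n), so Case 2 applies.
T(n) = Theta(n log n).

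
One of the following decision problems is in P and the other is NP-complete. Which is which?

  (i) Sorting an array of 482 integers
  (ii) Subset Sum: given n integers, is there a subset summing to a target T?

(i) is P: merge sort runs in O(n log n).
(ii) is NP-complete: one of Karp's 21 NP-complete problems.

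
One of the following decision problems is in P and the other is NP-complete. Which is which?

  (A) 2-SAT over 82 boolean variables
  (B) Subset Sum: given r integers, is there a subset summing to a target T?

(A) is P: 2-SAT is solvable in linear time via implication-graph SCCs.
(B) is NP-complete: one of Karp's 21 NP-complete problems.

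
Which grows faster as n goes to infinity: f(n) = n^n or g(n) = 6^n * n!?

g(n) = 6^n * n! grows faster: by Stirling n! ~ sqrt(2 pi n)(n/e)^n, so 6^n n! / n^n ~ (6/e)^n sqrt(2 pi n) -> infinity since 6/e > 1.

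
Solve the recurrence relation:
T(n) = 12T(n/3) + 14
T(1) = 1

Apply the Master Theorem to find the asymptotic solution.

a=12, b=3, f(n)=14. log_3(12) = 2.262. Case 1 of Master Theorem: T(n) = O(n^2.262).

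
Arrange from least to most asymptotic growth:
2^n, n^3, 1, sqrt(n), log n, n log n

Ordered by growth rate: 1 < log n < sqrt(n) < n log n < n^3 < 2^n.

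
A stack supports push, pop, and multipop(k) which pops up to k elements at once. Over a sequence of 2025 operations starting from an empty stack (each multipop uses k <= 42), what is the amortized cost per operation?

Each element is pushed exactly once and popped at most once (whether by pop or as part of a multipop). So the total number of individual pops over the whole sequence is at most the number of pushes, which is at most 2025. Total work <= 2 * 2025, hence O(1) amortized per operation.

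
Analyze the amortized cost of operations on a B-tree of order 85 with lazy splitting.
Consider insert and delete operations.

In a B-tree of order 85, a node splits when it has 85 keys. With lazy splitting, we use potential Phi = number of full nodes + number of near-empty nodes. Each split costs O(1) but reduces potential. Between splits, at least 42 insertions must occur in that node. Amortized structural cost is O(1) per operation, plus O(log_85 n) traversal.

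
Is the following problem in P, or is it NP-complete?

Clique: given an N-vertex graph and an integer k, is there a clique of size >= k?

This problem is NP-complete: complement of Independent Set / Vertex Cover (with k part of the input).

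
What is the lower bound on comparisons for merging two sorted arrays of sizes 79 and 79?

Adversary argument: with sizes 79 and 79 (differing by at most 1), interleave the two arrays so that every consecutive pair in the output comes from different inputs. Then each of the 157 adjacent output pairs must be directly compared, or the algorithm cannot determine their relative order. So 157 comparisons are necessary; standard merge achieves this.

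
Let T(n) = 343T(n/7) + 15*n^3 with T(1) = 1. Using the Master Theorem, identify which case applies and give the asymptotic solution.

a=343, b=7, f(n)=15*n^3.
log_7(343) = 3, so n^(log_b(a)) = n^3.
f(n) = Theta(n^3), so Case 2 applies.
T(n) = Theta(n^3 log n).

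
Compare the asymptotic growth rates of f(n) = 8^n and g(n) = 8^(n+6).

f(n) = 8^n and g(n) = 8^(n+6) are Theta of each other: 8^(n+6) = 8^6 * 8^n = Theta(8^n).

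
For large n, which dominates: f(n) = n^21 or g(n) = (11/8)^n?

g(n) = (11/8)^n grows faster: (11/8)^n is exponential with base 11/8 > 1, dominating every polynomial.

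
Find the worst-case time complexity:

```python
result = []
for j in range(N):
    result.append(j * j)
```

Time complexity: O(n).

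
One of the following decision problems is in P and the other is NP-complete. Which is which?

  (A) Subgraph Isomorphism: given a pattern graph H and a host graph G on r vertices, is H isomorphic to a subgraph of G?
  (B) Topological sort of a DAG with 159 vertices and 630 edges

(A) is NP-complete: generalizes Clique and Hamiltonian Path (pattern size is part of the input).
(B) is P: DFS-based topological sort runs in O(V+E).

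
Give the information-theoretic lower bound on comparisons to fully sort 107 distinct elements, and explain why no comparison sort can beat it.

A comparison sort is a binary decision tree whose leaves are the 107! = 12265202031961379393517517010387338887131568154382945052653251412013535324922144249034658613287059061933743916719318560380966506520420000368175349760000000000000000000000000 possible output permutations. A binary tree with L leaves has height >= ceil(log_2(L)). So any comparison sort needs >= ceil(log_2(107!)) = 572 comparisons in the worst case.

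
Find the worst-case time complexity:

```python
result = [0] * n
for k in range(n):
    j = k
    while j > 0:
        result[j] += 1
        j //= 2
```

Time complexity: O(n log n).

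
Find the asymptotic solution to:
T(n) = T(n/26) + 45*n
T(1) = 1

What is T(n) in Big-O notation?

Geometric series: 45*n*(1 + 1/26 + 1/26^2 + ...) = O(n). T(n) = O(n).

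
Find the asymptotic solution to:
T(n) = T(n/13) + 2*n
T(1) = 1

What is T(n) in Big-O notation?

Geometric series: 2*n*(1 + 1/13 + 1/13^2 + ...) = O(n). T(n) = O(n).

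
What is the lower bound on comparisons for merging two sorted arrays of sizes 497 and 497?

Adversary argument: with sizes 497 and 497 (differing by at most 1), interleave the two arrays so that every consecutive pair in the output comes from different inputs. Then each of the 993 adjacent output pairs must be directly compared, or the algorithm cannot determine their relative order. So 993 comparisons are necessary; standard merge achieves this.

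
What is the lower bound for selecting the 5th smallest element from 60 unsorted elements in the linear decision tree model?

Selecting the 5th smallest of 60 elements requires Omega(n) comparisons. Every element must be compared at least once. The BFPRT algorithm achieves O(n), making this tight.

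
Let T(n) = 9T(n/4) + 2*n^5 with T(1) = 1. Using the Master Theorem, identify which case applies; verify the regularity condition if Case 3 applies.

a=9, b=4, f(n)=2*n^5.
log_4(9) = 1.585 < 5.
f(n) = Omega(n^(1.585+epsilon)) for some epsilon > 0, so Case 3 is the candidate.
Regularity: a*f(n/b) = 9*2*(n/4)^5 = (9/1024)*2*n^5 <= c*f(n) with c = 9/1024 < 1. Satisfied.
Case 3: T(n) = Theta(n^5).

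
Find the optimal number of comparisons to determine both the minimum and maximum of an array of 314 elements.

Naive approach: 626 comparisons (313 for max + 313 for min).
Optimal: Compare elements in pairs first (floor(n/2) = 157 comparisons), then find max among winners and min among losers (156 comparisons each).
Total: ceil(3n/2) - 2 = 469 comparisons. An adversary argument shows this is also a lower bound.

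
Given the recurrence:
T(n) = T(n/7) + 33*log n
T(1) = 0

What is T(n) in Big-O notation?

Each of the log_7(n) levels adds O(log n). T(n) = O(log^2 n).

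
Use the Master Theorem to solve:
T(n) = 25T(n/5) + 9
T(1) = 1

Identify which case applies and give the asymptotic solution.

a=25, b=5, f(n)=9.
log_5(25) = 2 > 0.
Since f(n) = O(n^0) is polynomially smaller than n^2, Case 1 applies.
T(n) = Theta(n^2).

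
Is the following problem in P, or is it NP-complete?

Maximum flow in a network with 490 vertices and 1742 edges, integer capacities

This problem is in P: Edmonds-Karp / push-relabel run in polynomial time.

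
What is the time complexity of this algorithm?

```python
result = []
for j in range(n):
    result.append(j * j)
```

Time complexity: O(n).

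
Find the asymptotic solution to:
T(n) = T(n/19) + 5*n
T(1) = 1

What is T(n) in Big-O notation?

Geometric series: 5*n*(1 + 1/19 + 1/19^2 + ...) = O(n). T(n) = O(n).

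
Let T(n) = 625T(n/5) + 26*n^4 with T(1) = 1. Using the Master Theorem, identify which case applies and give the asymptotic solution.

a=625, b=5, f(n)=26*n^4.
log_5(625) = 4, so n^(log_b(a)) = n^4.
f(n) = Theta(n^4), so Case 2 applies.
T(n) = Theta(n^4 log n).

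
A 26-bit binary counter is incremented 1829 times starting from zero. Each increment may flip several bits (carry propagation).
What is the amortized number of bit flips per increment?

Bit i flips on every 2^i-th increment, so over 1829 increments bit i flips floor(1829/2^i) times. Summing over i: total flips < 2 * 1829. Amortized: < 2 = O(1) per increment.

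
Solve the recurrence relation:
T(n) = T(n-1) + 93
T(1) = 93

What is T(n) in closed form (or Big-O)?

Unrolling: T(n) = T(n-1) + 93 = T(n-2) + 2*93 = ... = T(1) + (n-1)*93 = 93 + (n-1)*93 = 93n.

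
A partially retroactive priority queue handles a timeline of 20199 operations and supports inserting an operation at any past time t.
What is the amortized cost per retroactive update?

Partially retroactive priority queues (Demaine-Iacono-Langerman) allow updates at past times with queries only at the present. With a balanced BST over the m = 20199 timeline events tracking bridges, each retroactive insert or delete is O(log m) amortized.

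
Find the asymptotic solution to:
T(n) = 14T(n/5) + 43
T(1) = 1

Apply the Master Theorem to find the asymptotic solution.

a=14, b=5, f(n)=43. log_5(14) = 1.64. Case 1 of Master Theorem: T(n) = O(n^1.64).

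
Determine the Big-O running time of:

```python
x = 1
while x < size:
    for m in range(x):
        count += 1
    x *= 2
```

Time complexity: O(n).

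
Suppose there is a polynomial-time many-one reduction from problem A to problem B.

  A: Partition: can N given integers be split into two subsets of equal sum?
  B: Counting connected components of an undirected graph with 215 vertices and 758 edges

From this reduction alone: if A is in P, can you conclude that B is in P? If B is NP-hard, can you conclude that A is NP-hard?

A poly-time reduction A <=_p B transfers tractability DOWN (B easy => A easy) and hardness UP (A hard => B hard), not the reverse.
From A in P, the reduction alone does NOT give B in P: any problem in P trivially reduces to SAT, yet SAT is not known to be in P.
From B NP-hard, the reduction alone does NOT give A NP-hard: again, easy problems reduce to hard ones.
(Here in fact A is NP-complete and B is in P, so no such reduction is known -- its existence would imply P = NP; the analysis concerns only what the assumed reduction would or would not let you conclude.)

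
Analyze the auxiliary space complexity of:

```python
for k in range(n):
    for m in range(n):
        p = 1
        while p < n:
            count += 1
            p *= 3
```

Space complexity: O(1).
Only a constant amount of auxiliary storage is used; nothing grows with n.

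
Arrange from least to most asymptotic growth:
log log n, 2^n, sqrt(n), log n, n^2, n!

Ordered by growth rate: log log n < log n < sqrt(n) < n^2 < 2^n < n!.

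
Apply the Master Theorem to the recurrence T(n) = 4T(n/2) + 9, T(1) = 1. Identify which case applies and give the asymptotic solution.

a=4, b=2, f(n)=9.
log_2(4) = 2 > 0.
Since f(n) = O(n^0) is polynomially smaller than n^2, Case 1 applies.
T(n) = Theta(n^2).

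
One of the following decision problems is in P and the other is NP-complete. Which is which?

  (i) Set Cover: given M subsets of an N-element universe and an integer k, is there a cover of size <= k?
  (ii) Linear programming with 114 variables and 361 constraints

(i) is NP-complete: one of Karp's 21 NP-complete problems (with k part of the input).
(ii) is P: the ellipsoid and interior-point methods run in polynomial time.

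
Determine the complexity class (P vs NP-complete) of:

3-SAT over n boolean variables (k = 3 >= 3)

This problem is NP-complete: 3-SAT is NP-complete (Cook-Levin); k-SAT for k>=3 reduces from 3-SAT.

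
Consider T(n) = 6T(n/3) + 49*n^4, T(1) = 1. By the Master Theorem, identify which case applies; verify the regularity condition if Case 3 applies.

a=6, b=3, f(n)=49*n^4.
log_3(6) = 1.631 < 4.
f(n) = Omega(n^(1.631+epsilon)) for some epsilon > 0, so Case 3 is the candidate.
Regularity: a*f(n/b) = 6*49*(n/3)^4 = (6/81)*49*n^4 <= c*f(n) with c = 6/81 < 1. Satisfied.
Case 3: T(n) = Theta(n^4).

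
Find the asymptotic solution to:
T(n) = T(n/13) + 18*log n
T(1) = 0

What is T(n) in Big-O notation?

Each of the log_13(n) levels adds O(log n). T(n) = O(log^2 n).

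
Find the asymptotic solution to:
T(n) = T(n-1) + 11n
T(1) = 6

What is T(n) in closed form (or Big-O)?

Unrolling: T(n) = 6 + 11*(2 + 3 + ... + n) = 6 + 11*(n(n+1)/2 - 1) = O(n^2).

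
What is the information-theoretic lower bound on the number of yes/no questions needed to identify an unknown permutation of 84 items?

There are 84! = 3314240134565353266999387579130131288000666286242049487118846032383059131291716864129885722968716753156177920000000000000000000 permutations. Each yes/no question gives at most 1 bit, so at least ceil(log_2(3314240134565353266999387579130131288000666286242049487118846032383059131291716864129885722968716753156177920000000000000000000)) = 421 questions are needed.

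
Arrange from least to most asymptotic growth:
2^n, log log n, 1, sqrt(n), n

Ordered by growth rate: 1 < log log n < sqrt(n) < n < 2^n.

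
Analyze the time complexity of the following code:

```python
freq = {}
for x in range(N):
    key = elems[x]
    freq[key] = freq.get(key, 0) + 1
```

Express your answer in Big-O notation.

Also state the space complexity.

Time complexity: O(n).
Space complexity: O(n).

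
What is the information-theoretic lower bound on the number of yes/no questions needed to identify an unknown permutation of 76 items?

There are 76! = 1885494701666050254987932260861146558230394535379329335672487982961844043495537923117729972224000000000000000000 permutations. Each yes/no question gives at most 1 bit, so at least ceil(log_2(1885494701666050254987932260861146558230394535379329335672487982961844043495537923117729972224000000000000000000)) = 370 questions are needed.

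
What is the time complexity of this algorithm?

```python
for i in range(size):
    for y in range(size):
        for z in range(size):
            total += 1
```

Time complexity: O(n^3).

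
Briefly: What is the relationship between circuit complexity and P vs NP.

A language is in P iff it has polynomial-size uniform circuit families. P/poly contains all languages decidable by polynomial-size circuits (even non-uniform). If NP is not in P/poly, then P != NP. Proving super-polynomial circuit lower bounds for an NP problem would separate P from NP.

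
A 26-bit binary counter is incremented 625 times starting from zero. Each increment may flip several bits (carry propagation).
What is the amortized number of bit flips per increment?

Bit i flips on every 2^i-th increment, so over 625 increments bit i flips floor(625/2^i) times. Summing over i: total flips < 2 * 625. Amortized: < 2 = O(1) per increment.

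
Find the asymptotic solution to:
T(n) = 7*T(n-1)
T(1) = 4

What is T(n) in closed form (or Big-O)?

Each step multiplies by 7. T(n) = T(1)*7^(n-1) = 4*7^(n-1).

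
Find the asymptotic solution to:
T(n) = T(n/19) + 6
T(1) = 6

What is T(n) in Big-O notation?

Each step divides n by 19 and adds 6. After log_19(n) steps, T(n) = O(log n).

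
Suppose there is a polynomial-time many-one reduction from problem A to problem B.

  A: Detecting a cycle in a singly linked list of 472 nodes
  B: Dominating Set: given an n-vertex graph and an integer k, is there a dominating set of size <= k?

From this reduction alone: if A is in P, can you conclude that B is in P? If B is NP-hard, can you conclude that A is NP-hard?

A poly-time reduction A <=_p B transfers tractability DOWN (B easy => A easy) and hardness UP (A hard => B hard), not the reverse.
From A in P, the reduction alone does NOT give B in P: any problem in P trivially reduces to SAT, yet SAT is not known to be in P.
From B NP-hard, the reduction alone does NOT give A NP-hard: again, easy problems reduce to hard ones.
(Here in fact A is P and B is NP-complete.)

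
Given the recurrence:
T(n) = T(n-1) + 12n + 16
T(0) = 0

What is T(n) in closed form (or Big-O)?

Dominant term in sum is 12*sum(i, i=1..n) = 12*n*(n+1)/2 = O(n^2).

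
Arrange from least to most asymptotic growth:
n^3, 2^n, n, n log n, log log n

Ordered by growth rate: log log n < n < n log n < n^3 < 2^n.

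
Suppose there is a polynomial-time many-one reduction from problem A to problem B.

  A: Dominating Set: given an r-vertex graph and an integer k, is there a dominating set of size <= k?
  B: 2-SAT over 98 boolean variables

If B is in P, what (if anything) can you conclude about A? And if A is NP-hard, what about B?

A poly-time reduction A <=_p B means any A-instance can be transformed to a B-instance in poly time.
If B is in P: compose the reduction with B's poly-time algorithm to solve A in poly time, so A is in P.
If A is NP-hard: every NP problem reduces to A, which reduces to B; composing reductions, every NP problem reduces to B, so B is NP-hard.
(Here in fact A is NP-complete and B is in P, so no such reduction is known -- its existence would imply P = NP; the analysis concerns only what the assumed reduction would or would not let you conclude.)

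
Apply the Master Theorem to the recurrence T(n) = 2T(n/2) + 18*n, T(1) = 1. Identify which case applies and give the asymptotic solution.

a=2, b=2, f(n)=18*n.
log_2(2) = 1, so n^(log_b(a)) = n.
f(n) = Theta(n), so Case 2 applies.
T(n) = Theta(n log n).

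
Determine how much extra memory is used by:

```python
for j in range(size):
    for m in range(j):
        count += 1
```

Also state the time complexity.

Space complexity: O(1).
Only a constant amount of auxiliary storage is used; nothing grows with n.
Time complexity: O(n^2).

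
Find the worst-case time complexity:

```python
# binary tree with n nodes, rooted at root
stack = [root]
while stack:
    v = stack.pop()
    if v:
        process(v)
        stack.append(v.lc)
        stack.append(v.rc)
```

Time complexity: O(n).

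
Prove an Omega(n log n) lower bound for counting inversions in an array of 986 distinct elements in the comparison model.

Decision-tree argument: at any leaf, the comparisons made (with transitivity) must totally order all 986 elements -- otherwise some pair (i,j) is unordered, and an adversary can present two inputs agreeing on every comparison made but with that pair flipped, changing the inversion count by 1, so the leaf's output is wrong on one of them. Hence the tree has >= 986! leaves and height >= log_2(986!) = Omega(n log n). Modified merge sort achieves O(n log n).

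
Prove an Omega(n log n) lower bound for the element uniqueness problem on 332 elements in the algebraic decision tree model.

In the algebraic decision tree model, element uniqueness on 332 elements is equivalent to determining which cell of an arrangement of C(332,2) = 54946 hyperplanes x_i = x_j contains the input point. Ben-Or's theorem shows this requires Omega(n log n).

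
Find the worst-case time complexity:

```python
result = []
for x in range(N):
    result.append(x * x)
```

Time complexity: O(n).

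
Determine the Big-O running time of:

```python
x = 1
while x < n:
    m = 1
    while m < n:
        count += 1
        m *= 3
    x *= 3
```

Time complexity: O(log^2 n).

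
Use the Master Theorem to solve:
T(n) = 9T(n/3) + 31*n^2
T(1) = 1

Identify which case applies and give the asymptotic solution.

a=9, b=3, f(n)=31*n^2.
log_3(9) = 2, so n^(log_b(a)) = n^2.
f(n) = Theta(n^2), so Case 2 applies.
T(n) = Theta(n^2 log n).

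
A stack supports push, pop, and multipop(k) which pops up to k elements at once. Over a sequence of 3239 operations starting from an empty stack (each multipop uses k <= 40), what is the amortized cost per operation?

Each element is pushed exactly once and popped at most once (whether by pop or as part of a multipop). So the total number of individual pops over the whole sequence is at most the number of pushes, which is at most 3239. Total work <= 2 * 3239, hence O(1) amortized per operation.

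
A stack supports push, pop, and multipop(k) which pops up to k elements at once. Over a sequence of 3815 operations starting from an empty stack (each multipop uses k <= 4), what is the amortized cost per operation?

Each element is pushed exactly once and popped at most once (whether by pop or as part of a multipop). So the total number of individual pops over the whole sequence is at most the number of pushes, which is at most 3815. Total work <= 2 * 3815, hence O(1) amortized per operation.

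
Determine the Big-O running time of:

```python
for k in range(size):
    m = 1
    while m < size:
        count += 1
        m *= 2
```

Time complexity: O(n log n).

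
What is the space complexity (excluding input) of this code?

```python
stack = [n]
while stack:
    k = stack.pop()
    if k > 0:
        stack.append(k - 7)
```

Space complexity: O(1).
Only a constant amount of auxiliary storage is used; nothing grows with n.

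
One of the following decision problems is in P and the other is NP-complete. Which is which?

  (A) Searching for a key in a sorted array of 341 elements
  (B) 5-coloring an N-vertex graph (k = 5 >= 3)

(A) is P: binary search runs in O(log n).
(B) is NP-complete: graph k-coloring for k>=3 is NP-complete by reduction from 3-SAT.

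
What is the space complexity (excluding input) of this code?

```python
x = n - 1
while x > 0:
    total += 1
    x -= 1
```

Space complexity: O(1).
Only a constant amount of auxiliary storage is used; nothing grows with n.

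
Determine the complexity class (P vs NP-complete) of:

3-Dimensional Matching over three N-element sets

This problem is NP-complete: one of Karp's 21 NP-complete problems.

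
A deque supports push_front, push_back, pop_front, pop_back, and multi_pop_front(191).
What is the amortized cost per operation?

Assign 2 credits to each push operation. A pop uses 1 saved credit. multi_pop_front(191) uses up to 191 saved credits from previous pushes. Credits never go negative. Amortized cost is O(1).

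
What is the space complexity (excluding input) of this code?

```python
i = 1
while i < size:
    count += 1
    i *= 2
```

Space complexity: O(1).
Only a constant amount of auxiliary storage is used; nothing grows with n.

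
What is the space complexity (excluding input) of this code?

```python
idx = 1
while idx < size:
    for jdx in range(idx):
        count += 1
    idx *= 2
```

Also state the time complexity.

Space complexity: O(1).
Only a constant amount of auxiliary storage is used; nothing grows with n.
Time complexity: O(n).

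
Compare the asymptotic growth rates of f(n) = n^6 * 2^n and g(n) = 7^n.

g(n) = 7^n grows faster: 7^n / (n^6 2^n) = (7/2)^n / n^6 -> infinity since 7/2 > 1.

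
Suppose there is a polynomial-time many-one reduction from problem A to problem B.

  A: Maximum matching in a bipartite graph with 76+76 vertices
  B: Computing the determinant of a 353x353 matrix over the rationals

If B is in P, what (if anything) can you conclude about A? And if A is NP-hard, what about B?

A poly-time reduction A <=_p B means any A-instance can be transformed to a B-instance in poly time.
If B is in P: compose the reduction with B's poly-time algorithm to solve A in poly time, so A is in P.
If A is NP-hard: every NP problem reduces to A, which reduces to B; composing reductions, every NP problem reduces to B, so B is NP-hard.
(Here in fact A is P and B is P.)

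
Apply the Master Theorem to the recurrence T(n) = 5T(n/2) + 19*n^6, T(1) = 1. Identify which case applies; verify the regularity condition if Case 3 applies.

a=5, b=2, f(n)=19*n^6.
log_2(5) = 2.322 < 6.
f(n) = Omega(n^(2.322+epsilon)) for some epsilon > 0, so Case 3 is the candidate.
Regularity: a*f(n/b) = 5*19*(n/2)^6 = (5/64)*19*n^6 <= c*f(n) with c = 5/64 < 1. Satisfied.
Case 3: T(n) = Theta(n^6).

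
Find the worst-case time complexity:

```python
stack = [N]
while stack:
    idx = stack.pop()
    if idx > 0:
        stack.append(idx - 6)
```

Time complexity: O(n).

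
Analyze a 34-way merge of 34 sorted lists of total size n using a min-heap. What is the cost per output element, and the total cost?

Maintain a min-heap of size 34 holding the current head of each list. Each output step does one extract-min (O(log 34)) and one insert of that list's next element (O(log 34)). Each of the n elements passes through the heap exactly once, so the total cost is O(n log 34), i.e. O(log 34) per output element.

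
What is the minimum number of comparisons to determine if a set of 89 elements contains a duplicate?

Determining if 89 elements are all distinct requires Omega(n log n) comparisons in the comparison model. This follows from the element distinctness lower bound.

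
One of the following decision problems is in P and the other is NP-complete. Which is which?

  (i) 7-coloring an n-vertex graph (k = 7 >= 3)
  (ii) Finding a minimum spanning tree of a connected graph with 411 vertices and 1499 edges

(i) is NP-complete: graph k-coloring for k>=3 is NP-complete by reduction from 3-SAT.
(ii) is P: Kruskal's / Prim's algorithms run in polynomial time.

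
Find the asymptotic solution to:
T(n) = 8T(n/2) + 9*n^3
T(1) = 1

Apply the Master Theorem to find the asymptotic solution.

a=8, b=2, f(n)=9*n^3. log_2(8) = 3. Case 2: T(n) = O(n^3 log n).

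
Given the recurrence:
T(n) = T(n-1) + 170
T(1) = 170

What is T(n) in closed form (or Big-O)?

Unrolling: T(n) = T(n-1) + 170 = T(n-2) + 2*170 = ... = T(1) + (n-1)*170 = 170 + (n-1)*170 = 170n.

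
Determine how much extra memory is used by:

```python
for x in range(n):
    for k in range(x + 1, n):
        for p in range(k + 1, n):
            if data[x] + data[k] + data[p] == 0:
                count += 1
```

Space complexity: O(1).
Only a constant amount of auxiliary storage is used; nothing grows with n.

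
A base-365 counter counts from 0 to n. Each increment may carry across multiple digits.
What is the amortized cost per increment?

Digit at position i changes every 365^i increments. Total digit changes over n increments: n * 365/(365-1) = O(n). Amortized: O(1).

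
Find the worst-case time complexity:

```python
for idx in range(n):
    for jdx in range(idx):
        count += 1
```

Time complexity: O(n^2).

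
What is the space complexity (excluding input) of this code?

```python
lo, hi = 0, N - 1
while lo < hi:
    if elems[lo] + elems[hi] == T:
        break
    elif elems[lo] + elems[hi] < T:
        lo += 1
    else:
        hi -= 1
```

Space complexity: O(1).
Only a constant amount of auxiliary storage is used; nothing grows with n.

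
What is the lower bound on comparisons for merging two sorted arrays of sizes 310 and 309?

Adversary argument: with sizes 310 and 309 (differing by at most 1), interleave the two arrays so that every consecutive pair in the output comes from different inputs. Then each of the 618 adjacent output pairs must be directly compared, or the algorithm cannot determine their relative order. So 618 comparisons are necessary; standard merge achieves this.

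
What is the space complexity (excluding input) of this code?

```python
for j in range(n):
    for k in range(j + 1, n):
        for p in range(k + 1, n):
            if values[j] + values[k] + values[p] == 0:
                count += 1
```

Space complexity: O(1).
Only a constant amount of auxiliary storage is used; nothing grows with n.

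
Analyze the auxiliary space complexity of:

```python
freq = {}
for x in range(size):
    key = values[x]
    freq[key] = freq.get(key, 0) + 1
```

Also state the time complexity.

Space complexity: O(n).
Auxiliary storage grows linearly with the input size n in the worst case.
Time complexity: O(n).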